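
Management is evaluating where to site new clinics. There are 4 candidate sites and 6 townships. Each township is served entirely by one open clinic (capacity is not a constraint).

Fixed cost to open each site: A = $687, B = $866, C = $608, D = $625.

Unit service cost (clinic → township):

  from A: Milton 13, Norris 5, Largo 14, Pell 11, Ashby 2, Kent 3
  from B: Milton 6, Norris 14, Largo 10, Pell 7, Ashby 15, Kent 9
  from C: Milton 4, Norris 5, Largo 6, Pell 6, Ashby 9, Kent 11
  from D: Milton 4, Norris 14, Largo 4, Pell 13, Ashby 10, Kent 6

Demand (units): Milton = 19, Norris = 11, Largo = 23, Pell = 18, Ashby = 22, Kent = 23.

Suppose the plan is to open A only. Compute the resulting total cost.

Each township is assigned to its cheapest site among the open ones.
{A}: Milton→A 13·19=247, Norris→A 5·11=55, Largo→A 14·23=322, Pell→A 11·18=198, Ashby→A 2·22=44, Kent→A 3·23=69. Service 935; fixed 687; total 1622.

Total cost: 1622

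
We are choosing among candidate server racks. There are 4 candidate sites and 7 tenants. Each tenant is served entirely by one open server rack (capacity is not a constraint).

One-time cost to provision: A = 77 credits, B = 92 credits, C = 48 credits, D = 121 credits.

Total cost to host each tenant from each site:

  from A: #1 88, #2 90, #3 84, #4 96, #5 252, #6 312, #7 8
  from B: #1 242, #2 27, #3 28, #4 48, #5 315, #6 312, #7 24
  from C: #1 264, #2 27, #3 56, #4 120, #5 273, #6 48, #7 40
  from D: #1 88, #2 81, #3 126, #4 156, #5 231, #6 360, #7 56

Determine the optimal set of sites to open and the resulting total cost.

For any fixed open set, each tenant goes to its cheapest open site; total = fixed + service.
{A, C}: #1→A 88, #2→C 27, #3→C 56, #4→A 96, #5→A 252, #6→C 48, #7→A 8. Service 575; fixed 125; total 700.
{A, B, C}: service 499 + fixed 217 = 716
{B, C, D}: #1→D 88, #2→B 27, #3→B 28, #4→B 48, #5→D 231, #6→C 48, #7→B 24. Service 494; fixed 261; total 755.
{A, B, C, D}: service 478 + fixed 338 = 816
No other subset beats 700.

Open A and C; minimum total cost 700.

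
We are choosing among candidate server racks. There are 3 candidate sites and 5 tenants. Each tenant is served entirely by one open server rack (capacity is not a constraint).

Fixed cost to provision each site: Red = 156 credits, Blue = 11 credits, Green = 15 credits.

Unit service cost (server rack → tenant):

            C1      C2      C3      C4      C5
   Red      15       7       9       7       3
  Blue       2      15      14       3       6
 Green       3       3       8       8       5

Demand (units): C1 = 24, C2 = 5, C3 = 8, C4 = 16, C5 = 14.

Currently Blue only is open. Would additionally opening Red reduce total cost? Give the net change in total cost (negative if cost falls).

No — net change +34 (cost rises by 34).

Current service cost with {Blue}: 367.
Adding Red: each tenant re-picks its cheapest; new service cost 245, saving 122.
Extra fixed cost: 156. Net change = 156 − 122 = 34.
(Totals: 378 → 412.)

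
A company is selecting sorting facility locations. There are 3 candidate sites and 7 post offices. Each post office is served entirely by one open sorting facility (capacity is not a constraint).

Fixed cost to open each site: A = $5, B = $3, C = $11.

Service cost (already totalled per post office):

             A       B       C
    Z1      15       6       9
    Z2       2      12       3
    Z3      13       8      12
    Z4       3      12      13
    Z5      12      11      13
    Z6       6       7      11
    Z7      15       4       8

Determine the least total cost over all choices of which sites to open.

Minimum total cost: 48

For any fixed open set, each post office goes to its cheapest open site; total = fixed + service.
{A, B}: Z1→B 6, Z2→A 2, Z3→B 8, Z4→A 3, Z5→B 11, Z6→A 6, Z7→B 4. Service 40; fixed 8; total 48.
{A, B, C}: service 40 + fixed 19 = 59
{B}: service 60 + fixed 3 = 63
No other subset beats 48.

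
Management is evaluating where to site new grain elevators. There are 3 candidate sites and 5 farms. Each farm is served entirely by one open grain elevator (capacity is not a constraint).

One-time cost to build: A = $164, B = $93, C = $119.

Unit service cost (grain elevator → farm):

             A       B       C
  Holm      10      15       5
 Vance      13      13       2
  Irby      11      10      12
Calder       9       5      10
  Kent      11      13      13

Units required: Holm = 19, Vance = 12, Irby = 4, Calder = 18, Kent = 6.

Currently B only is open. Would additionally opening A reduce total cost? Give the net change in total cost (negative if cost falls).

No — net change +57 (cost rises by 57).

Current service cost with {B}: 649.
Adding A: each farm re-picks its cheapest; new service cost 542, saving 107.
Extra fixed cost: 164. Net change = 164 − 107 = 57.
(Totals: 742 → 799.)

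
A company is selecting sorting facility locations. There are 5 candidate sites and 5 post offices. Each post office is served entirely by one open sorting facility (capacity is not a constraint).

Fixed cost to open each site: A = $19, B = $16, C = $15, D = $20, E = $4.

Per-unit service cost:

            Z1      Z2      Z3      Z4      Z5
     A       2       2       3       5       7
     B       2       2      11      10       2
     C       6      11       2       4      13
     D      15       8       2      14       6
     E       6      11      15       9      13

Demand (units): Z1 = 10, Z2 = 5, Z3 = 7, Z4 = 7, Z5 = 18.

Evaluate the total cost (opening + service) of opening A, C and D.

Each post office is assigned to its cheapest site among the open ones.
{A, C, D}: Z1→A 2·10=20, Z2→A 2·5=10, Z3→C 2·7=14, Z4→C 4·7=28, Z5→D 6·18=108. Service 180; fixed 54; total 234.

Total cost: 234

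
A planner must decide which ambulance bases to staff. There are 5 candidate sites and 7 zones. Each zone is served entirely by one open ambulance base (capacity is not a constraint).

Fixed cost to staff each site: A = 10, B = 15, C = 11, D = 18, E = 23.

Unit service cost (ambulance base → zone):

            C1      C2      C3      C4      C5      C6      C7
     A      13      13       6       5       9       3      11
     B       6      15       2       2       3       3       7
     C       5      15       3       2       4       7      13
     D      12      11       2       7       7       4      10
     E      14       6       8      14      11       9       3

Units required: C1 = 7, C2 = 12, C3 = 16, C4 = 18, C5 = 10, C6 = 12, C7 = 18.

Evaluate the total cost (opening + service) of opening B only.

Each zone is assigned to its cheapest site among the open ones.
{B}: C1→B 6·7=42, C2→B 15·12=180, C3→B 2·16=32, C4→B 2·18=36, C5→B 3·10=30, C6→B 3·12=36, C7→B 7·18=126. Service 482; fixed 15; total 497.

Total cost: 497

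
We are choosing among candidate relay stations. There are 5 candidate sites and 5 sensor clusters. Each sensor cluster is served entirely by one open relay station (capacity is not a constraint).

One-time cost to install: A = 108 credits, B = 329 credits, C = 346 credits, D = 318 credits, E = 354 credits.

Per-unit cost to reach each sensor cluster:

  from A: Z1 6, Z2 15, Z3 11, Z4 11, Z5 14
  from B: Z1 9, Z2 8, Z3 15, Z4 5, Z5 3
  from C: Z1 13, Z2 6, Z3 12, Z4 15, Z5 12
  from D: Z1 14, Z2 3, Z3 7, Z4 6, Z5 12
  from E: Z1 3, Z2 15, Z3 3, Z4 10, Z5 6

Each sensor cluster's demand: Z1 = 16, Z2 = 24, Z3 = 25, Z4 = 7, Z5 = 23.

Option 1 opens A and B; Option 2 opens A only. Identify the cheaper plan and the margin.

Option 1 is cheaper by 134.

Option 1: {A, B}: Z1→A 6·16=96, Z2→B 8·24=192, Z3→A 11·25=275, Z4→B 5·7=35, Z5→B 3·23=69. Service 667; fixed 437; total 1104.
Option 2: {A}: Z1→A 6·16=96, Z2→A 15·24=360, Z3→A 11·25=275, Z4→A 11·7=77, Z5→A 14·23=322. Service 1130; fixed 108; total 1238.
Difference: |1104 − 1238| = 134.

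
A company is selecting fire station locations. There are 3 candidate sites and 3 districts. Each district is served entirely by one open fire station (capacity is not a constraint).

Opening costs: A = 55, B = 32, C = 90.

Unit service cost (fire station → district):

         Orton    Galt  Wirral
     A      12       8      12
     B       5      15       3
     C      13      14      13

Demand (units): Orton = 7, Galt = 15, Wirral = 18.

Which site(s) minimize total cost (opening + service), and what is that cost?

For any fixed open set, each district goes to its cheapest open site; total = fixed + service.
{A, B}: Orton→B 5·7=35, Galt→A 8·15=120, Wirral→B 3·18=54. Service 209; fixed 87; total 296.
{B}: Orton→B 5·7=35, Galt→B 15·15=225, Wirral→B 3·18=54. Service 314; fixed 32; total 346.
{A, B, C}: service 209 + fixed 177 = 386
No other subset beats 296.

Open A and B; minimum total cost 296.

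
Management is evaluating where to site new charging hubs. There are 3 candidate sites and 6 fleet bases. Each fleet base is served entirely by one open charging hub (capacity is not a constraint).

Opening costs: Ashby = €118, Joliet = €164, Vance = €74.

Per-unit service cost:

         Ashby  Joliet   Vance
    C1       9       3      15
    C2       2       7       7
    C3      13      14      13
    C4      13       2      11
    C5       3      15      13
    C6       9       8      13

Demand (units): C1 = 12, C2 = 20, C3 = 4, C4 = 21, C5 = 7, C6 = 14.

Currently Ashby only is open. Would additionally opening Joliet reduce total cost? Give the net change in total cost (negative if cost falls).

Yes — net change −153 (cost falls by 153).

Current service cost with {Ashby}: 620.
Adding Joliet: each fleet base re-picks its cheapest; new service cost 303, saving 317.
Extra fixed cost: 164. Net change = 164 − 317 = -153.
(Totals: 738 → 585.)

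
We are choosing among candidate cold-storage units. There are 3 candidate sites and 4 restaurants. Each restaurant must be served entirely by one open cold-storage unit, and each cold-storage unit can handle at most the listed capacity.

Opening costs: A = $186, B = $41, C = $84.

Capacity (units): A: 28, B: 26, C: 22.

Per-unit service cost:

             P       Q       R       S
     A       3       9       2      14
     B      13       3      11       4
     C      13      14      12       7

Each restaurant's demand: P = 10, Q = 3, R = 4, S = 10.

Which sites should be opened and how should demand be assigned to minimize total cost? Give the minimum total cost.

Minimum total cost: 314

Open {A, B}: P→A 3·10=30, Q→B 3·3=9, R→A 2·4=8, S→B 4·10=40.
Loads: A carries 14/28, B carries 13/26. Service 87; fixed 227; total 314.
Next best feasible plan costs 332.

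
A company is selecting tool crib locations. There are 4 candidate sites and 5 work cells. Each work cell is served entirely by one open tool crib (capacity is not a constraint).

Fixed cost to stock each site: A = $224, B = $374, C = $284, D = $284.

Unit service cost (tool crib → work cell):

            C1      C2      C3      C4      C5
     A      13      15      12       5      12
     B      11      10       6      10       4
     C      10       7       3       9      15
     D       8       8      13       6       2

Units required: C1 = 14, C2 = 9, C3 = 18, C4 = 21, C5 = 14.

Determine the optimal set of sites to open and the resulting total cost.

For any fixed open set, each work cell goes to its cheapest open site; total = fixed + service.
{D}: C1→D 8·14=112, C2→D 8·9=72, C3→D 13·18=234, C4→D 6·21=126, C5→D 2·14=28. Service 572; fixed 284; total 856.
{C}: service 656 + fixed 284 = 940
{C, D}: service 383 + fixed 568 = 951
{A, B, C, D}: service 362 + fixed 1166 = 1528
No other subset beats 856.

Open D only; minimum total cost 856.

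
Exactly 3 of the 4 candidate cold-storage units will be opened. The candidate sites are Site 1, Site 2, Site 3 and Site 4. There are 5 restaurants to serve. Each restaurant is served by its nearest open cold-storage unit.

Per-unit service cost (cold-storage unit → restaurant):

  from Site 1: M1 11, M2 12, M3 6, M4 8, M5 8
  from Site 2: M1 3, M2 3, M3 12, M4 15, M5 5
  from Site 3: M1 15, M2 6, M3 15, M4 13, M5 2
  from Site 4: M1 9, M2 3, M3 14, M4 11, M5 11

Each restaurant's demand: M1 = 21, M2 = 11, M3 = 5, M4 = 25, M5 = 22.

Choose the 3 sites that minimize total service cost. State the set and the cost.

Choose Site 1, Site 2 and Site 3; total service cost 370.

With exactly 3 open, each restaurant uses its cheapest among the chosen.
{Site 1, Site 2, Site 3}: M1→Site 2 3·21=63, M2→Site 2 3·11=33, M3→Site 1 6·5=30, M4→Site 1 8·25=200, M5→Site 3 2·22=44. Service cost 370.
{Site 1, Site 2, Site 4}: service cost 436
{Site 2, Site 3, Site 4}: service cost 475
Among all 4 size-3 choices, {Site 1, Site 2, Site 3} is lowest.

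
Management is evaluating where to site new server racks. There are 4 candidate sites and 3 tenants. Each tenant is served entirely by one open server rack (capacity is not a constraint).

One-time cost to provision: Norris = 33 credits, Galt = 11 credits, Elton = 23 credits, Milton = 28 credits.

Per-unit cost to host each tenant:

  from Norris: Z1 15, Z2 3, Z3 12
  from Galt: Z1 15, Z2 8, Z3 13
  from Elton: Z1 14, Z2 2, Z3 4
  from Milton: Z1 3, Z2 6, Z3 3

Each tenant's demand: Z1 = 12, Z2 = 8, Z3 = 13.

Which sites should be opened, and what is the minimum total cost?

Open Elton and Milton; minimum total cost 142.

For any fixed open set, each tenant goes to its cheapest open site; total = fixed + service.
{Elton, Milton}: Z1→Milton 3·12=36, Z2→Elton 2·8=16, Z3→Milton 3·13=39. Service 91; fixed 51; total 142.
{Milton}: Z1→Milton 3·12=36, Z2→Milton 6·8=48, Z3→Milton 3·13=39. Service 123; fixed 28; total 151.
{Galt, Elton, Milton}: service 91 + fixed 62 = 153
{Norris, Galt, Elton, Milton}: service 91 + fixed 95 = 186
No other subset beats 142.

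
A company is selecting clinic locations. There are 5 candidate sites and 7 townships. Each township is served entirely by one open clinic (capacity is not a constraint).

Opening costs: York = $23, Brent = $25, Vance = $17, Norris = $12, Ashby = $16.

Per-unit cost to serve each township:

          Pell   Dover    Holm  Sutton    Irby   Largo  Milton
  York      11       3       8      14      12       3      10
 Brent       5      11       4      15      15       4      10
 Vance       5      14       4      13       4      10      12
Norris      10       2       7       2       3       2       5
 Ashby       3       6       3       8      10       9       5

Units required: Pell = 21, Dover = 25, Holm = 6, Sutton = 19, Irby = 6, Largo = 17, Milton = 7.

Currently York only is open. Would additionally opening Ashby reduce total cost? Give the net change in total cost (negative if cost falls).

Current service cost with {York}: 813.
Adding Ashby: each township re-picks its cheapest; new service cost 454, saving 359.
Extra fixed cost: 16. Net change = 16 − 359 = -343.
(Totals: 836 → 493.)

Yes — net change −343 (cost falls by 343).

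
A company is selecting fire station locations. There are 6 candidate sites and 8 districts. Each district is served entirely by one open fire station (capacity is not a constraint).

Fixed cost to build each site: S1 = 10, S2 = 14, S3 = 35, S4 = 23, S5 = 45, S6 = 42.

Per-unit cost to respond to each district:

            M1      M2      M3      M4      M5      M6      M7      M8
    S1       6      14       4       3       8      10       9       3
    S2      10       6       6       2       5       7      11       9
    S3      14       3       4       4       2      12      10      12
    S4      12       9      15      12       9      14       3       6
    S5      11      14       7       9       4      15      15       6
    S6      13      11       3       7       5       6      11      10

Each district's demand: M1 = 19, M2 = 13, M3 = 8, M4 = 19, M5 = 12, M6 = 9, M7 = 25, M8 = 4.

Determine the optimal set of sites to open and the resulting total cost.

For any fixed open set, each district goes to its cheapest open site; total = fixed + service.
{S1, S2, S3, S4}: M1→S1 6·19=114, M2→S3 3·13=39, M3→S1 4·8=32, M4→S2 2·19=38, M5→S3 2·12=24, M6→S2 7·9=63, M7→S4 3·25=75, M8→S1 3·4=12. Service 397; fixed 82; total 479.
{S1, S2, S3, S4, S6}: service 380 + fixed 124 = 504
{S1, S3, S4, S6}: service 399 + fixed 110 = 509
{S1, S2, S3, S4, S5, S6}: service 380 + fixed 169 = 549
No other subset beats 479.

Open S1, S2, S3 and S4; minimum total cost 479.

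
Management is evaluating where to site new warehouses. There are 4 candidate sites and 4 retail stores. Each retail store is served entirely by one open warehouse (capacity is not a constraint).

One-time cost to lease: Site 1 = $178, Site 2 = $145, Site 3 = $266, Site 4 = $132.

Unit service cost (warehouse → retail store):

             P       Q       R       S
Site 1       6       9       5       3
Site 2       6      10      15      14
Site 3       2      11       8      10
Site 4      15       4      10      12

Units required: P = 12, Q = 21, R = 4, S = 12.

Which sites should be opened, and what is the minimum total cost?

For any fixed open set, each retail store goes to its cheapest open site; total = fixed + service.
{Site 1}: P→Site 1 6·12=72, Q→Site 1 9·21=189, R→Site 1 5·4=20, S→Site 1 3·12=36. Service 317; fixed 178; total 495.
{Site 1, Site 4}: service 212 + fixed 310 = 522
{Site 4}: service 448 + fixed 132 = 580
{Site 1, Site 2, Site 3, Site 4}: P→Site 3 2·12=24, Q→Site 4 4·21=84, R→Site 1 5·4=20, S→Site 1 3·12=36. Service 164; fixed 721; total 885.
No other subset beats 495.

Open Site 1 only; minimum total cost 495.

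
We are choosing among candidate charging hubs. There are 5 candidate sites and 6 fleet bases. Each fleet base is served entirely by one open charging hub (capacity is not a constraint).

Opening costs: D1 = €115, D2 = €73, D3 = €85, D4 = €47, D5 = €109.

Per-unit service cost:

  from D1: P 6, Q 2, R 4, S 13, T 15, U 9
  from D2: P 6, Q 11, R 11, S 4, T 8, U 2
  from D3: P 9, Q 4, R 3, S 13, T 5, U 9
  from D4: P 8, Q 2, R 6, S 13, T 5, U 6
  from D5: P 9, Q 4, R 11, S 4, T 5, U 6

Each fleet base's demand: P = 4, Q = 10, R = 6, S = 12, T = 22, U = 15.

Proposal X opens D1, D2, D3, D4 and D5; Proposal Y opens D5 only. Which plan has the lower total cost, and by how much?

Proposal Y is cheaper by 180.

Proposal X: {D1, D2, D3, D4, D5}: P→D1 6·4=24, Q→D1 2·10=20, R→D3 3·6=18, S→D2 4·12=48, T→D3 5·22=110, U→D2 2·15=30. Service 250; fixed 429; total 679.
Proposal Y: {D5}: P→D5 9·4=36, Q→D5 4·10=40, R→D5 11·6=66, S→D5 4·12=48, T→D5 5·22=110, U→D5 6·15=90. Service 390; fixed 109; total 499.
Difference: |679 − 499| = 180.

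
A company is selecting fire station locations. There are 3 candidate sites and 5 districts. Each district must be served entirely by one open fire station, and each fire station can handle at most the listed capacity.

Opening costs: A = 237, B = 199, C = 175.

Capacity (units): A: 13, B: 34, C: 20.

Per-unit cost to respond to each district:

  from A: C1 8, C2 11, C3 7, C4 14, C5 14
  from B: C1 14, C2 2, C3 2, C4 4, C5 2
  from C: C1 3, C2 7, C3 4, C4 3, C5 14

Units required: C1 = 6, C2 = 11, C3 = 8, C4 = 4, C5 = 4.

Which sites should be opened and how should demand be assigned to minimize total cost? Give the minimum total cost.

Open {B}: C1→B 14·6=84, C2→B 2·11=22, C3→B 2·8=16, C4→B 4·4=16, C5→B 2·4=8.
Loads: B carries 33/34. Service 146; fixed 199; total 345.
Next best feasible plan costs 450.

Minimum total cost: 345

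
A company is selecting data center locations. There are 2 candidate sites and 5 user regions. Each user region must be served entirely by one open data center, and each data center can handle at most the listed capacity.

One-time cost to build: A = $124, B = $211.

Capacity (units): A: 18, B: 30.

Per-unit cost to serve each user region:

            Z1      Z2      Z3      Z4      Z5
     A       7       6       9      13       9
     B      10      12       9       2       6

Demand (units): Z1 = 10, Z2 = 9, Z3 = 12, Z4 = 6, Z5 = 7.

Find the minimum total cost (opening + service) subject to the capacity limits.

Open {A, B}: Z1→B 10·10=100, Z2→A 6·9=54, Z3→B 9·12=108, Z4→B 2·6=12, Z5→A 9·7=63.
Loads: A carries 16/18, B carries 28/30. Service 337; fixed 335; total 672.
Next best feasible plan costs 696.

Minimum total cost: 672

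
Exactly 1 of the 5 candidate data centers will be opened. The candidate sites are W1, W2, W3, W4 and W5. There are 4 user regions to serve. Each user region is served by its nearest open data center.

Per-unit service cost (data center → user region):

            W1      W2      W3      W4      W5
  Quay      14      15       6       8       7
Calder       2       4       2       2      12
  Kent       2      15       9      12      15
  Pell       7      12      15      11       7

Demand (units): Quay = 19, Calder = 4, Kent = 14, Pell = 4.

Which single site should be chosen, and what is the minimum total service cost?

Choose W3 only; total service cost 308.

With exactly 1 open, each user region uses its cheapest among the chosen.
{W3}: Quay→W3 6·19=114, Calder→W3 2·4=8, Kent→W3 9·14=126, Pell→W3 15·4=60. Service cost 308.
{W1}: service cost 330
{W4}: service cost 372
Among all 5 size-1 choices, {W3} is lowest.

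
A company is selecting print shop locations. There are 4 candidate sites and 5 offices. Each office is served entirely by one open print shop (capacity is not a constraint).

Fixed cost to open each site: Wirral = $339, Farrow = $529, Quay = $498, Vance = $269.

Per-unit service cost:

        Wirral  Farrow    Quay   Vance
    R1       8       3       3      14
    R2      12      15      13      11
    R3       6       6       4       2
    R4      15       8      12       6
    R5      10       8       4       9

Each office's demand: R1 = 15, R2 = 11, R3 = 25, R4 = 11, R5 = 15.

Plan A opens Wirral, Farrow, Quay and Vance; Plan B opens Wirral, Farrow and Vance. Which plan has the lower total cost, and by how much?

Plan A: {Wirral, Farrow, Quay, Vance}: R1→Farrow 3·15=45, R2→Vance 11·11=121, R3→Vance 2·25=50, R4→Vance 6·11=66, R5→Quay 4·15=60. Service 342; fixed 1635; total 1977.
Plan B: {Wirral, Farrow, Vance}: R1→Farrow 3·15=45, R2→Vance 11·11=121, R3→Vance 2·25=50, R4→Vance 6·11=66, R5→Farrow 8·15=120. Service 402; fixed 1137; total 1539.
Difference: |1977 − 1539| = 438.

Plan B is cheaper by 438.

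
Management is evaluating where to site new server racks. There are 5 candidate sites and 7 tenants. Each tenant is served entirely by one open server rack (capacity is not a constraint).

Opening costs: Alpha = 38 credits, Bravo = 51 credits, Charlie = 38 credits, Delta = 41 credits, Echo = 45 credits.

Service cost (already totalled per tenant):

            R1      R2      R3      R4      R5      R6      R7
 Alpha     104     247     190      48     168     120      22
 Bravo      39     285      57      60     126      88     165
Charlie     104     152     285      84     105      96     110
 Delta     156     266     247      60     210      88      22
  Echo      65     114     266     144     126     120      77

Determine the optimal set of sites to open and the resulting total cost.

Open Alpha, Bravo and Echo; minimum total cost 628.

For any fixed open set, each tenant goes to its cheapest open site; total = fixed + service.
{Alpha, Bravo, Echo}: R1→Bravo 39, R2→Echo 114, R3→Bravo 57, R4→Alpha 48, R5→Bravo 126, R6→Bravo 88, R7→Alpha 22. Service 494; fixed 134; total 628.
{Alpha, Bravo, Charlie}: service 511 + fixed 127 = 638
{Bravo, Delta, Echo}: R1→Bravo 39, R2→Echo 114, R3→Bravo 57, R4→Bravo 60, R5→Bravo 126, R6→Bravo 88, R7→Delta 22. Service 506; fixed 137; total 643.
{Alpha, Bravo, Charlie, Delta, Echo}: service 473 + fixed 213 = 686
No other subset beats 628.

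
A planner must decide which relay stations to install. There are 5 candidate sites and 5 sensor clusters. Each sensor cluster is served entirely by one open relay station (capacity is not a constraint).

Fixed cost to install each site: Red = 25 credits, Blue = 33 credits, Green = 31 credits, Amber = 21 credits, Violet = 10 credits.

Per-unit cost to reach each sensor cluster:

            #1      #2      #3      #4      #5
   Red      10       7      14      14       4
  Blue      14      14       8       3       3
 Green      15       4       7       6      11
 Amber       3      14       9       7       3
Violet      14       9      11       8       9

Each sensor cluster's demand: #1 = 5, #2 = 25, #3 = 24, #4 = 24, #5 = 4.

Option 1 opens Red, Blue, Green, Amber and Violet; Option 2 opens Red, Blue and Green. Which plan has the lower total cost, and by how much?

Option 1: {Red, Blue, Green, Amber, Violet}: #1→Amber 3·5=15, #2→Green 4·25=100, #3→Green 7·24=168, #4→Blue 3·24=72, #5→Blue 3·4=12. Service 367; fixed 120; total 487.
Option 2: {Red, Blue, Green}: #1→Red 10·5=50, #2→Green 4·25=100, #3→Green 7·24=168, #4→Blue 3·24=72, #5→Blue 3·4=12. Service 402; fixed 89; total 491.
Difference: |487 − 491| = 4.

Option 1 is cheaper by 4.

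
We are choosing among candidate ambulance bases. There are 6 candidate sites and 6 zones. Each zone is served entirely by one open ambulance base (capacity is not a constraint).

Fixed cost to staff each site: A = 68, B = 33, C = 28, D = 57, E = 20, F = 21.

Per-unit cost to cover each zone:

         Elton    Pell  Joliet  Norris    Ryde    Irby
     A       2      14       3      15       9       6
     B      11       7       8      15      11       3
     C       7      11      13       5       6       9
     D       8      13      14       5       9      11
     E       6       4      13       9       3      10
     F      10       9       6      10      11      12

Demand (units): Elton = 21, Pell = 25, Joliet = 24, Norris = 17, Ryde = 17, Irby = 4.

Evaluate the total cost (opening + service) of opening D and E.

Each zone is assigned to its cheapest site among the open ones.
{D, E}: Elton→E 6·21=126, Pell→E 4·25=100, Joliet→E 13·24=312, Norris→D 5·17=85, Ryde→E 3·17=51, Irby→E 10·4=40. Service 714; fixed 77; total 791.

Total cost: 791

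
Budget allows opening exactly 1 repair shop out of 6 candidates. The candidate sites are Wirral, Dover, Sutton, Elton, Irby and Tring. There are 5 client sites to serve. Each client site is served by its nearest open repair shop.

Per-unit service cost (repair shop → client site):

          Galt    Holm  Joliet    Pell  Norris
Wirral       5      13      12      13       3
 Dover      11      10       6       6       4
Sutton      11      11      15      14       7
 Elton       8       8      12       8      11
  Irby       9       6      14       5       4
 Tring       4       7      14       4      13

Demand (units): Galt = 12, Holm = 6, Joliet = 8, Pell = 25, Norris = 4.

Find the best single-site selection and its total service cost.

Choose Tring only; total service cost 354.

With exactly 1 open, each client site uses its cheapest among the chosen.
{Tring}: Galt→Tring 4·12=48, Holm→Tring 7·6=42, Joliet→Tring 14·8=112, Pell→Tring 4·25=100, Norris→Tring 13·4=52. Service cost 354.
{Irby}: service cost 397
{Dover}: service cost 406
Among all 6 size-1 choices, {Tring} is lowest.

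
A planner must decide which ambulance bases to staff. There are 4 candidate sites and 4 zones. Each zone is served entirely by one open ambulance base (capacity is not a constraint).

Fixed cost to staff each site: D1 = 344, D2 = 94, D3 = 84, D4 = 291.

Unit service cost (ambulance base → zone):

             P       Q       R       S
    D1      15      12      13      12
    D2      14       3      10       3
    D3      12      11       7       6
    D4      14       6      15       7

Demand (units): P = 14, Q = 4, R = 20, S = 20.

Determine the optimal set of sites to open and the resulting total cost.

Open D3 only; minimum total cost 556.

For any fixed open set, each zone goes to its cheapest open site; total = fixed + service.
{D3}: P→D3 12·14=168, Q→D3 11·4=44, R→D3 7·20=140, S→D3 6·20=120. Service 472; fixed 84; total 556.
{D2, D3}: service 380 + fixed 178 = 558
{D2}: service 468 + fixed 94 = 562
{D1, D2, D3, D4}: P→D3 12·14=168, Q→D2 3·4=12, R→D3 7·20=140, S→D2 3·20=60. Service 380; fixed 813; total 1193.
No other subset beats 556.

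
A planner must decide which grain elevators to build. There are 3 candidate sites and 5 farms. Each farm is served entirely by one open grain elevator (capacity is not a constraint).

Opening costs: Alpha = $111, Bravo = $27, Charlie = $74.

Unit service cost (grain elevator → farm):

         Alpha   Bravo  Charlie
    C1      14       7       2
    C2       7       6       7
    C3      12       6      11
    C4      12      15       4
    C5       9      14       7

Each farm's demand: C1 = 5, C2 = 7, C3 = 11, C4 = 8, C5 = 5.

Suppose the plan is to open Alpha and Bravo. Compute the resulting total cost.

Each farm is assigned to its cheapest site among the open ones.
{Alpha, Bravo}: C1→Bravo 7·5=35, C2→Bravo 6·7=42, C3→Bravo 6·11=66, C4→Alpha 12·8=96, C5→Alpha 9·5=45. Service 284; fixed 138; total 422.

Total cost: 422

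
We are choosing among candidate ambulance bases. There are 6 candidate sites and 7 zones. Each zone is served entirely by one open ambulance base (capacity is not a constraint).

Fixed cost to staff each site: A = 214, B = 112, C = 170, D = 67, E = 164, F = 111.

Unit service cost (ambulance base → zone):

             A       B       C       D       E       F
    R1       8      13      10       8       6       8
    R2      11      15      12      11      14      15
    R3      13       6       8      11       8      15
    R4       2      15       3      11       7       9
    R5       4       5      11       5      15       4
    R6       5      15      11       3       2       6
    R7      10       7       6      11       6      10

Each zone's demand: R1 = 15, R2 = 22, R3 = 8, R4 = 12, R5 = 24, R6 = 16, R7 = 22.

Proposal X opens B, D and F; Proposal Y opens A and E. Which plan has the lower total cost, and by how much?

Proposal X: {B, D, F}: R1→D 8·15=120, R2→D 11·22=242, R3→B 6·8=48, R4→F 9·12=108, R5→F 4·24=96, R6→D 3·16=48, R7→B 7·22=154. Service 816; fixed 290; total 1106.
Proposal Y: {A, E}: R1→E 6·15=90, R2→A 11·22=242, R3→E 8·8=64, R4→A 2·12=24, R5→A 4·24=96, R6→E 2·16=32, R7→E 6·22=132. Service 680; fixed 378; total 1058.
Difference: |1106 − 1058| = 48.

Proposal Y is cheaper by 48.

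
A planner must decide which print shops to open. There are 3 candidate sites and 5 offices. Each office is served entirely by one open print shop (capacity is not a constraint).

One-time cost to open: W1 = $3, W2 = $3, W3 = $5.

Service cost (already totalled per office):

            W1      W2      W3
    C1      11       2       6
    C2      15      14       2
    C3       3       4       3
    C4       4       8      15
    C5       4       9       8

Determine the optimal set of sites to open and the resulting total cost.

Open W1, W2 and W3; minimum total cost 26.

For any fixed open set, each office goes to its cheapest open site; total = fixed + service.
{W1, W2, W3}: C1→W2 2, C2→W3 2, C3→W1 3, C4→W1 4, C5→W1 4. Service 15; fixed 11; total 26.
{W1, W3}: C1→W3 6, C2→W3 2, C3→W1 3, C4→W1 4, C5→W1 4. Service 19; fixed 8; total 27.
{W2, W3}: service 23 + fixed 8 = 31
{W1}: C1→W1 11, C2→W1 15, C3→W1 3, C4→W1 4, C5→W1 4. Service 37; fixed 3; total 40.
No other subset beats 26.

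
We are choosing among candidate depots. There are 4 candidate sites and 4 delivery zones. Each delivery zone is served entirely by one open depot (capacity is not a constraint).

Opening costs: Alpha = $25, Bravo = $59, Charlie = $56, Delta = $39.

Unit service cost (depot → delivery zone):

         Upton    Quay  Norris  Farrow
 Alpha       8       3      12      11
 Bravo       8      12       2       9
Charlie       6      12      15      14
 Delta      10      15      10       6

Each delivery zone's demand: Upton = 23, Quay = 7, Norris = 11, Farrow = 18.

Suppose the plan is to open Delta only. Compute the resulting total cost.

Each delivery zone is assigned to its cheapest site among the open ones.
{Delta}: Upton→Delta 10·23=230, Quay→Delta 15·7=105, Norris→Delta 10·11=110, Farrow→Delta 6·18=108. Service 553; fixed 39; total 592.

Total cost: 592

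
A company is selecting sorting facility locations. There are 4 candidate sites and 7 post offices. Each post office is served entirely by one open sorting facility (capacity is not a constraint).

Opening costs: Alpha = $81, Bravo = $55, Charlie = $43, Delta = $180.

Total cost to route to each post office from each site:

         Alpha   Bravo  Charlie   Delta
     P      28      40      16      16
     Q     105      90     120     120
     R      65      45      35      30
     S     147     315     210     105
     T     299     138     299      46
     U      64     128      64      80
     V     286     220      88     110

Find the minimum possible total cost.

For any fixed open set, each post office goes to its cheapest open site; total = fixed + service.
{Delta}: P→Delta 16, Q→Delta 120, R→Delta 30, S→Delta 105, T→Delta 46, U→Delta 80, V→Delta 110. Service 507; fixed 180; total 687.
{Charlie, Delta}: P→Charlie 16, Q→Charlie 120, R→Delta 30, S→Delta 105, T→Delta 46, U→Charlie 64, V→Charlie 88. Service 469; fixed 223; total 692.
{Bravo, Delta}: P→Delta 16, Q→Bravo 90, R→Delta 30, S→Delta 105, T→Delta 46, U→Delta 80, V→Delta 110. Service 477; fixed 235; total 712.
{Alpha, Bravo, Charlie, Delta}: service 439 + fixed 359 = 798
No other subset beats 687.

Minimum total cost: 687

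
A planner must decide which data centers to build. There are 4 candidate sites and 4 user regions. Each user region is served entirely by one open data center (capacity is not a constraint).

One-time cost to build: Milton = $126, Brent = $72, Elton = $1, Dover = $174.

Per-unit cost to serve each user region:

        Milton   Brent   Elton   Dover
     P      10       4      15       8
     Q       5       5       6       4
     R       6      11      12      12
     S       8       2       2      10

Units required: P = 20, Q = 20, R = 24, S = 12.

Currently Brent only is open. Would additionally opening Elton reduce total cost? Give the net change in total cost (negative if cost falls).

No — net change +1 (cost rises by 1).

Current service cost with {Brent}: 468.
Adding Elton: each user region re-picks its cheapest; new service cost 468, saving 0.
Extra fixed cost: 1. Net change = 1 − 0 = 1.
(Totals: 540 → 541.)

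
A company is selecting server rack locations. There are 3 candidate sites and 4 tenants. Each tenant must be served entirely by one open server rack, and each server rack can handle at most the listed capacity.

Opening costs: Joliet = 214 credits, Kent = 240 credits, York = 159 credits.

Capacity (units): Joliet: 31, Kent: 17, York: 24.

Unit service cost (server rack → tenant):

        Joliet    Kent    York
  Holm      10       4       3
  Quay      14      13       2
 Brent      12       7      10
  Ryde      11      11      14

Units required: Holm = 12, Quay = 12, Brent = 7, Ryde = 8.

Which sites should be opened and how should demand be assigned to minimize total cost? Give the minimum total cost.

Open {Kent, York}: Holm→York 3·12=36, Quay→York 2·12=24, Brent→Kent 7·7=49, Ryde→Kent 11·8=88.
Loads: Kent carries 15/17, York carries 24/24. Service 197; fixed 399; total 596.
Next best feasible plan costs 605.

Minimum total cost: 596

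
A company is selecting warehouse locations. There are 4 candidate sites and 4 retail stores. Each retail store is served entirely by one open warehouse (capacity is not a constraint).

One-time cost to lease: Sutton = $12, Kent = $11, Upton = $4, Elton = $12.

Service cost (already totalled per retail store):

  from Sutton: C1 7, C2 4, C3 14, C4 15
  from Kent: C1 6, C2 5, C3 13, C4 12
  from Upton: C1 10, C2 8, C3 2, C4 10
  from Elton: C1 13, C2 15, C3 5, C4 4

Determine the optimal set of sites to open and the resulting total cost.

For any fixed open set, each retail store goes to its cheapest open site; total = fixed + service.
{Upton}: C1→Upton 10, C2→Upton 8, C3→Upton 2, C4→Upton 10. Service 30; fixed 4; total 34.
{Kent, Upton}: service 23 + fixed 15 = 38
{Sutton, Upton}: C1→Sutton 7, C2→Sutton 4, C3→Upton 2, C4→Upton 10. Service 23; fixed 16; total 39.
{Sutton, Kent, Upton, Elton}: service 16 + fixed 39 = 55
No other subset beats 34.

Open Upton only; minimum total cost 34.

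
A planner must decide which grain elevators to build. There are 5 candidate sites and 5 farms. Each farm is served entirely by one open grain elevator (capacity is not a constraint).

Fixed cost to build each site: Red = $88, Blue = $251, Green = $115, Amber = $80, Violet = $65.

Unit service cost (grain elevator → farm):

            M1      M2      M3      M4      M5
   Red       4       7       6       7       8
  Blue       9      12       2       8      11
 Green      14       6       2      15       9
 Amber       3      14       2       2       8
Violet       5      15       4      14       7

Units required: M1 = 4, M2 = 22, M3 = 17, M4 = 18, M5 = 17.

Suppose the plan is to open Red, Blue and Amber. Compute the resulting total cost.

Each farm is assigned to its cheapest site among the open ones.
{Red, Blue, Amber}: M1→Amber 3·4=12, M2→Red 7·22=154, M3→Blue 2·17=34, M4→Amber 2·18=36, M5→Red 8·17=136. Service 372; fixed 419; total 791.

Total cost: 791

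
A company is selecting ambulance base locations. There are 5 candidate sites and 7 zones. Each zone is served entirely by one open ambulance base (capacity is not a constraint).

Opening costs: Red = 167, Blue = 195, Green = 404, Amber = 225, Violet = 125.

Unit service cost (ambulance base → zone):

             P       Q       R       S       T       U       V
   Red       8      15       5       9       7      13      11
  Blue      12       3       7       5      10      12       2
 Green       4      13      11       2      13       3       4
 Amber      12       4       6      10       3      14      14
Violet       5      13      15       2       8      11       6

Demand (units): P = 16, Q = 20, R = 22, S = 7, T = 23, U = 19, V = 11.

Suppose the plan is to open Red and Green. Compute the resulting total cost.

Each zone is assigned to its cheapest site among the open ones.
{Red, Green}: P→Green 4·16=64, Q→Green 13·20=260, R→Red 5·22=110, S→Green 2·7=14, T→Red 7·23=161, U→Green 3·19=57, V→Green 4·11=44. Service 710; fixed 571; total 1281.

Total cost: 1281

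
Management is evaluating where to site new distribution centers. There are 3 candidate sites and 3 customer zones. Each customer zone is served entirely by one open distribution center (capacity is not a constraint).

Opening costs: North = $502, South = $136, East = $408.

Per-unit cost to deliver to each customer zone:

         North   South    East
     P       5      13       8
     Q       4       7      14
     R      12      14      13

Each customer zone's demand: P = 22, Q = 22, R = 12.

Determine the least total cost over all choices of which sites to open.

For any fixed open set, each customer zone goes to its cheapest open site; total = fixed + service.
{South}: P→South 13·22=286, Q→South 7·22=154, R→South 14·12=168. Service 608; fixed 136; total 744.
{North}: P→North 5·22=110, Q→North 4·22=88, R→North 12·12=144. Service 342; fixed 502; total 844.
{North, South}: P→North 5·22=110, Q→North 4·22=88, R→North 12·12=144. Service 342; fixed 638; total 980.
{North, South, East}: service 342 + fixed 1046 = 1388
(All 7 nonempty subsets were checked; South only is lowest.)

Minimum total cost: 744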